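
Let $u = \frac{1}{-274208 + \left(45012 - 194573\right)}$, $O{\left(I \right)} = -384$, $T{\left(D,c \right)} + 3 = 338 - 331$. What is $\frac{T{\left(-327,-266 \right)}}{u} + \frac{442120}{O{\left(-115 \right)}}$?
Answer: $- \frac{81418913}{48} \approx -1.6962 \cdot 10^{6}$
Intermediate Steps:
$T{\left(D,c \right)} = 4$ ($T{\left(D,c \right)} = -3 + \left(338 - 331\right) = -3 + 7 = 4$)
$u = - \frac{1}{423769}$ ($u = \frac{1}{-274208 - 149561} = \frac{1}{-423769} = - \frac{1}{423769} \approx -2.3598 \cdot 10^{-6}$)
$\frac{T{\left(-327,-266 \right)}}{u} + \frac{442120}{O{\left(-115 \right)}} = \frac{4}{- \frac{1}{423769}} + \frac{442120}{-384} = 4 \left(-423769\right) + 442120 \left(- \frac{1}{384}\right) = -1695076 - \frac{55265}{48} = - \frac{81418913}{48}$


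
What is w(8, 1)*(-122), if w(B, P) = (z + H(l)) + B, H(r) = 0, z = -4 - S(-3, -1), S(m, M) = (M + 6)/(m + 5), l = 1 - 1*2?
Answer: -183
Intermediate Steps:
l = -1 (l = 1 - 2 = -1)
S(m, M) = (6 + M)/(5 + m)
z = -13/2 (z = -4 - (6 - 1)/(5 - 3) = -4 - 5/2 = -13/2 ≈ -6.5000)
w(B, P) = -13/2 + B (w(B, P) = (-13/2 + 0) + B = -13/2 + B)
w(8, 1)*(-122) = (-13/2 + 8)*(-122) = (3/2)*(-122) = -183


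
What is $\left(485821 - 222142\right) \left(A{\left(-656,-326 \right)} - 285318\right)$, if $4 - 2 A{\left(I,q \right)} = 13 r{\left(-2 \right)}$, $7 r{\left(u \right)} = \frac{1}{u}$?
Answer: $- \frac{2106488023965}{28} \approx -7.5232 \cdot 10^{10}$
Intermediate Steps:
$r{\left(u \right)} = \frac{1}{7 u}$
$A{\left(I,q \right)} = \frac{69}{28}$ ($A{\left(I,q \right)} = 2 - \frac{13 \frac{1}{7 \left(-2\right)}}{2} = 2 - \frac{13 \cdot \frac{1}{7} \left(- \frac{1}{2}\right)}{2} = 2 - \frac{13 \left(- \frac{1}{14}\right)}{2} = 2 - - \frac{13}{28} = 2 + \frac{13}{28} = \frac{69}{28}$)
$\left(485821 - 222142\right) \left(A{\left(-656,-326 \right)} - 285318\right) = \left(485821 - 222142\right) \left(\frac{69}{28} - 285318\right) = 263679 \left(- \frac{7988835}{28}\right) = - \frac{2106488023965}{28}$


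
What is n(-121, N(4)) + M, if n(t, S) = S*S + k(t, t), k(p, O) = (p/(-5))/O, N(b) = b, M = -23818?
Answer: -119011/5 ≈ -23802.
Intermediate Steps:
k(p, O) = -p/(5*O) (k(p, O) = (p*(-⅕))/O = (-p/5)/O = -p/(5*O))
n(t, S) = -⅕ + S² (n(t, S) = S*S - t/(5*t) = S² - ⅕ = -⅕ + S²)
n(-121, N(4)) + M = (-⅕ + 4²) - 23818 = (-⅕ + 16) - 23818 = 79/5 - 23818 = -119011/5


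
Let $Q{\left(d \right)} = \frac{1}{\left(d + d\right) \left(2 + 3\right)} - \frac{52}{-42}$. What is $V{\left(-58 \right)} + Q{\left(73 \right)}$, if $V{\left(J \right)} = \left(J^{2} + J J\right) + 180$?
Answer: $\frac{105918641}{15330} \approx 6909.2$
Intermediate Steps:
$Q{\left(d \right)} = \frac{26}{21} + \frac{1}{10 d}$ ($Q{\left(d \right)} = \frac{1}{2 d 5} - - \frac{26}{21} = \frac{1}{2 d} \frac{1}{5} + \frac{26}{21} = \frac{1}{10 d} + \frac{26}{21} = \frac{26}{21} + \frac{1}{10 d}$)
$V{\left(J \right)} = 180 + 2 J^{2}$ ($V{\left(J \right)} = \left(J^{2} + J^{2}\right) + 180 = 2 J^{2} + 180 = 180 + 2 J^{2}$)
$V{\left(-58 \right)} + Q{\left(73 \right)} = \left(180 + 2 \left(-58\right)^{2}\right) + \frac{21 + 260 \cdot 73}{210 \cdot 73} = \left(180 + 2 \cdot 3364\right) + \frac{1}{210} \cdot \frac{1}{73} \left(21 + 18980\right) = \left(180 + 6728\right) + \frac{1}{210} \cdot \frac{1}{73} \cdot 19001 = 6908 + \frac{19001}{15330} = \frac{105918641}{15330}$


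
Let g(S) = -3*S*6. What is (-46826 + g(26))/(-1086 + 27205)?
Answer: -47294/26119 ≈ -1.8107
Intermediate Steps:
g(S) = -18*S
(-46826 + g(26))/(-1086 + 27205) = (-46826 - 18*26)/(-1086 + 27205) = (-46826 - 468)/26119 = -47294*1/26119 = -47294/26119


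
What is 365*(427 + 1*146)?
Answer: 209145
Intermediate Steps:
365*(427 + 1*146) = 365*(427 + 146) = 365*573 = 209145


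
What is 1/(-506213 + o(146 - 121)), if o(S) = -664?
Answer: -1/506877 ≈ -1.9729e-6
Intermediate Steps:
1/(-506213 + o(146 - 121)) = 1/(-506213 - 664) = 1/(-506877) = -1/506877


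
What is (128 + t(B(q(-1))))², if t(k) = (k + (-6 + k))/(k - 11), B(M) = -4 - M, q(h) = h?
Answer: 813604/49 ≈ 16604.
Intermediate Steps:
t(k) = (-6 + 2*k)/(-11 + k)
(128 + t(B(q(-1))))² = (128 + 2*(-3 + (-4 - 1*(-1)))/(-11 + (-4 - 1*(-1))))² = (128 + 2*(-3 + (-4 + 1))/(-11 + (-4 + 1)))² = (128 + 2*(-3 - 3)/(-11 - 3))² = (128 + 2*(-6)/(-14))² = (128 + 2*(-1/14)*(-6))² = (128 + 6/7)² = (902/7)² = 813604/49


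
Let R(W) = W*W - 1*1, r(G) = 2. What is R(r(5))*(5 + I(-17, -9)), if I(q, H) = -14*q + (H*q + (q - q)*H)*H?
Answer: -3402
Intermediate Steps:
R(W) = -1 + W**2 (R(W) = W**2 - 1 = -1 + W**2)
I(q, H) = -14*q + q*H**2 (I(q, H) = -14*q + (H*q + 0*H)*H = -14*q + (H*q + 0)*H = -14*q + (H*q)*H = -14*q + q*H**2)
R(r(5))*(5 + I(-17, -9)) = (-1 + 2**2)*(5 - 17*(-14 + (-9)**2)) = (-1 + 4)*(5 - 17*(-14 + 81)) = 3*(5 - 17*67) = 3*(5 - 1139) = 3*(-1134) = -3402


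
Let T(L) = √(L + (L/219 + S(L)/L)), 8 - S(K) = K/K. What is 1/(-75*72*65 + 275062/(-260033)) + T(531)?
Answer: -260033/91271858062 + √89058642857/12921 ≈ 23.096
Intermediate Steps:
S(K) = 7 (S(K) = 8 - K/K = 8 - 1*1 = 8 - 1 = 7)
T(L) = √(7/L + 220*L/219) (T(L) = √(L + (L/219 + 7/L)) = √(L + (7/L + L/219)) = √(7/L + 220*L/219))
1/(-75*72*65 + 275062/(-260033)) + T(531) = 1/(-75*72*65 + 275062/(-260033)) + √(48180*531 + 335727/531)/219 = 1/(-5400*65 + 275062*(-1/260033)) + √(25583580 + 335727*(1/531))/219 = 1/(-351000 - 275062/260033) + √(25583580 + 37303/59)/219 = 1/(-91271858062/260033) + √(1509468523/59)/219 = -260033/91271858062 + (√89058642857/59)/219 = -260033/91271858062 + √89058642857/12921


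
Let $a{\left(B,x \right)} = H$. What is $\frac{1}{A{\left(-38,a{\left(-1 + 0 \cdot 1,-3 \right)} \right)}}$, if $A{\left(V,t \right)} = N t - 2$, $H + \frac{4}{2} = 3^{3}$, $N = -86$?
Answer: $- \frac{1}{2152} \approx -0.00046468$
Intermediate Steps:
$H = 25$ ($H = -2 + 3^{3} = -2 + 27 = 25$)
$a{\left(B,x \right)} = 25$
$A{\left(V,t \right)} = -2 - 86 t$ ($A{\left(V,t \right)} = - 86 t - 2 = -2 - 86 t$)
$\frac{1}{A{\left(-38,a{\left(-1 + 0 \cdot 1,-3 \right)} \right)}} = \frac{1}{-2 - 2150} = \frac{1}{-2152} = - \frac{1}{2152}$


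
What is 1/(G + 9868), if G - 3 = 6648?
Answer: 1/16519 ≈ 6.0536e-5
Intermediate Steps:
G = 6651 (G = 3 + 6648 = 6651)
1/(G + 9868) = 1/(6651 + 9868) = 1/16519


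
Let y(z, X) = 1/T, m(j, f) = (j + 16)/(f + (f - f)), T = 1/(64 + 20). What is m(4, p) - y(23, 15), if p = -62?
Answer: -2614/31 ≈ -84.323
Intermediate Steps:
T = 1/84 ≈ 0.011905
m(j, f) = (16 + j)/f (m(j, f) = (16 + j)/(f + 0) = (16 + j)/f)
y(z, X) = 84 (y(z, X) = 1/(1/84) = 84)
m(4, p) - y(23, 15) = (16 + 4)/(-62) - 1*84 = -1/62*20 - 84 = -10/31 - 84 = -2614/31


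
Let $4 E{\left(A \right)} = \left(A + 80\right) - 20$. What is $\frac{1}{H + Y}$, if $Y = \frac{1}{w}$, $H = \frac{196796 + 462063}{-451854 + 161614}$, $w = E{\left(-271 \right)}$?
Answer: $- \frac{61240640}{140180209} \approx -0.43687$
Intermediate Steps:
$E{\left(A \right)} = 15 + \frac{A}{4}$ ($E{\left(A \right)} = \frac{\left(A + 80\right) - 20}{4} = \frac{\left(80 + A\right) - 20}{4} = \frac{60 + A}{4} = 15 + \frac{A}{4}$)
$w = - \frac{211}{4}$ ($w = 15 + \frac{1}{4} \left(-271\right) = 15 - \frac{271}{4} = - \frac{211}{4} \approx -52.75$)
$H = - \frac{658859}{290240}$ ($H = \frac{658859}{-290240} = 658859 \left(- \frac{1}{290240}\right) = - \frac{658859}{290240} \approx -2.2701$)
$Y = - \frac{4}{211}$ ($Y = \frac{1}{- \frac{211}{4}} = - \frac{4}{211} \approx -0.018957$)
$\frac{1}{H + Y} = \frac{1}{- \frac{658859}{290240} - \frac{4}{211}} = \frac{1}{- \frac{140180209}{61240640}} = - \frac{61240640}{140180209}$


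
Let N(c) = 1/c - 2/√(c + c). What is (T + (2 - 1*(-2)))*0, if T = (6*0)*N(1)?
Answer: 0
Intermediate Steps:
N(c) = 1/c - √2/√c (N(c) = 1/c - 2*√2/(2*√c) = 1/c - √2/√c)
T = 0 (T = (6*0)*(1/1 - √2/√1) = 0*(1 - 1*√2*1) = 0*(1 - √2) = 0)
(T + (2 - 1*(-2)))*0 = (0 + (2 - 1*(-2)))*0 = (0 + (2 + 2))*0 = (0 + 4)*0 = 4*0 = 0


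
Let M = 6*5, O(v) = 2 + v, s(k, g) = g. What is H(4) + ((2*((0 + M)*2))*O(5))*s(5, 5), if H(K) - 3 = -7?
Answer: 4196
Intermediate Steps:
M = 30
H(K) = -4 (H(K) = 3 - 7 = -4)
H(4) + ((2*((0 + M)*2))*O(5))*s(5, 5) = -4 + ((2*((0 + 30)*2))*(2 + 5))*5 = -4 + ((2*(30*2))*7)*5 = -4 + ((2*60)*7)*5 = -4 + (120*7)*5 = -4 + 840*5 = -4 + 4200 = 4196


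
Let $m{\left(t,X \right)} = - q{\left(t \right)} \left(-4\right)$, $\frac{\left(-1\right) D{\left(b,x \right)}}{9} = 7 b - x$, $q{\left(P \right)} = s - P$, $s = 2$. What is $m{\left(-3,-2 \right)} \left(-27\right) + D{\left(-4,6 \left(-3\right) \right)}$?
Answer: $-450$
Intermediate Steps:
$q{\left(P \right)} = 2 - P$
$D{\left(b,x \right)} = - 63 b + 9 x$ ($D{\left(b,x \right)} = - 9 \left(7 b - x\right) = - 9 \left(- x + 7 b\right) = - 63 b + 9 x$)
$m{\left(t,X \right)} = 8 - 4 t$ ($m{\left(t,X \right)} = - (2 - t) \left(-4\right) = \left(-2 + t\right) \left(-4\right) = 8 - 4 t$)
$m{\left(-3,-2 \right)} \left(-27\right) + D{\left(-4,6 \left(-3\right) \right)} = \left(8 - -12\right) \left(-27\right) + \left(\left(-63\right) \left(-4\right) + 9 \cdot 6 \left(-3\right)\right) = \left(8 + 12\right) \left(-27\right) + \left(252 + 9 \left(-18\right)\right) = 20 \left(-27\right) + \left(252 - 162\right) = -540 + 90 = -450$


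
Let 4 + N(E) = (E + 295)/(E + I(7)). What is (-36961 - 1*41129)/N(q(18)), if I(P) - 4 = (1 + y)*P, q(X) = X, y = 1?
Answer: -2811240/169 ≈ -16635.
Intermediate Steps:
I(P) = 4 + 2*P (I(P) = 4 + (1 + 1)*P = 4 + 2*P)
N(E) = -4 + (295 + E)/(18 + E) (N(E) = -4 + (E + 295)/(E + (4 + 2*7)) = -4 + (295 + E)/(E + (4 + 14)) = -4 + (295 + E)/(E + 18) = -4 + (295 + E)/(18 + E))
(-36961 - 1*41129)/N(q(18)) = (-36961 - 1*41129)/(((223 - 3*18)/(18 + 18))) = (-36961 - 41129)/(((223 - 54)/36)) = -78090/((1/36)*169) = -78090/169/36 = -78090*36/169 = -2811240/169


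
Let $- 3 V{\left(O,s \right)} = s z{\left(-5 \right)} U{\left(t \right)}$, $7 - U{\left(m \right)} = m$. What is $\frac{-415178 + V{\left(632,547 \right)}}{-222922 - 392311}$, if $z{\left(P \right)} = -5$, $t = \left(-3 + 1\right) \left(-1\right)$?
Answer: $\frac{1231859}{1845699} \approx 0.66742$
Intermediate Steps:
$t = 2$ ($t = \left(-2\right) \left(-1\right) = 2$)
$U{\left(m \right)} = 7 - m$
$V{\left(O,s \right)} = \frac{25 s}{3}$ ($V{\left(O,s \right)} = - \frac{s \left(-5\right) \left(7 - 2\right)}{3} = - \frac{- 5 s \left(7 - 2\right)}{3} = - \frac{- 5 s 5}{3} = - \frac{\left(-25\right) s}{3} = \frac{25 s}{3}$)
$\frac{-415178 + V{\left(632,547 \right)}}{-222922 - 392311} = \frac{-415178 + \frac{25}{3} \cdot 547}{-222922 - 392311} = \frac{-415178 + \frac{13675}{3}}{-615233} = \left(- \frac{1231859}{3}\right) \left(- \frac{1}{615233}\right) = \frac{1231859}{1845699}$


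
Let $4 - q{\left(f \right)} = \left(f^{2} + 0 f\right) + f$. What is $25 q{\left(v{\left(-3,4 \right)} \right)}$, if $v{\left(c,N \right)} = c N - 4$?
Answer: $-5900$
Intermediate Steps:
$v{\left(c,N \right)} = -4 + N c$ ($v{\left(c,N \right)} = N c - 4 = -4 + N c$)
$q{\left(f \right)} = 4 - f - f^{2}$ ($q{\left(f \right)} = 4 - \left(\left(f^{2} + 0 f\right) + f\right) = 4 - \left(\left(f^{2} + 0\right) + f\right) = 4 - \left(f^{2} + f\right) = 4 - \left(f + f^{2}\right) = 4 - f - f^{2}$)
$25 q{\left(v{\left(-3,4 \right)} \right)} = 25 \left(4 - \left(-4 + 4 \left(-3\right)\right) - \left(-4 + 4 \left(-3\right)\right)^{2}\right) = 25 \left(4 - \left(-4 - 12\right) - \left(-4 - 12\right)^{2}\right) = 25 \left(4 - -16 - \left(-16\right)^{2}\right) = 25 \left(4 + 16 - 256\right) = 25 \left(-236\right) = -5900$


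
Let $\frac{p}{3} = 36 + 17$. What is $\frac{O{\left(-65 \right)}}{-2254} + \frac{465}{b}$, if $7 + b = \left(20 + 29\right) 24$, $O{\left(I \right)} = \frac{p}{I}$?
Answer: $\frac{9759003}{24467170} \approx 0.39886$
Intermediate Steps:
$p = 159$ ($p = 3 \left(36 + 17\right) = 3 \cdot 53 = 159$)
$O{\left(I \right)} = \frac{159}{I}$
$b = 1169$ ($b = -7 + \left(20 + 29\right) 24 = -7 + 49 \cdot 24 = -7 + 1176 = 1169$)
$\frac{O{\left(-65 \right)}}{-2254} + \frac{465}{b} = \frac{159 \frac{1}{-65}}{-2254} + \frac{465}{1169} = 159 \left(- \frac{1}{65}\right) \left(- \frac{1}{2254}\right) + 465 \cdot \frac{1}{1169} = \left(- \frac{159}{65}\right) \left(- \frac{1}{2254}\right) + \frac{465}{1169} = \frac{159}{146510} + \frac{465}{1169} = \frac{9759003}{24467170}$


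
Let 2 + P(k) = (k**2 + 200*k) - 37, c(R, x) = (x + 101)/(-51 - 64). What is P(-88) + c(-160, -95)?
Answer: -1137931/115 ≈ -9895.0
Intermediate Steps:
c(R, x) = -101/115 - x/115 (c(R, x) = (101 + x)/(-115) = (101 + x)*(-1/115) = -101/115 - x/115)
P(k) = -39 + k**2 + 200*k (P(k) = -2 + ((k**2 + 200*k) - 37) = -2 + (-37 + k**2 + 200*k) = -39 + k**2 + 200*k)
P(-88) + c(-160, -95) = (-39 + (-88)**2 + 200*(-88)) + (-101/115 - 1/115*(-95)) = (-39 + 7744 - 17600) + (-101/115 + 19/23) = -9895 - 6/115 = -1137931/115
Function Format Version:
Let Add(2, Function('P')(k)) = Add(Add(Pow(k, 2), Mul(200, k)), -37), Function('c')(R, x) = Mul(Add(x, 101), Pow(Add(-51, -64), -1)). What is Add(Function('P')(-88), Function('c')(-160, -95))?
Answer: Rational(-1137931, 115) ≈ -9895.0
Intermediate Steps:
Function('c')(R, x) = Add(Rational(-101, 115), Mul(Rational(-1, 115), x)) (Function('c')(R, x) = Mul(Add(101, x), Pow(-115, -1)) = Mul(Add(101, x), Rational(-1, 115)) = Add(Rational(-101, 115), Mul(Rational(-1, 115), x)))
Function('P')(k) = Add(-39, Pow(k, 2), Mul(200, k)) (Function('P')(k) = Add(-2, Add(Add(Pow(k, 2), Mul(200, k)), -37)) = Add(-2, Add(-37, Pow(k, 2), Mul(200, k))) = Add(-39, Pow(k, 2), Mul(200, k)))
Add(Function('P')(-88), Function('c')(-160, -95)) = Add(Add(-39, Pow(-88, 2), Mul(200, -88)), Add(Rational(-101, 115), Mul(Rational(-1, 115), -95))) = Add(Add(-39, 7744, -17600), Add(Rational(-101, 115), Rational(19, 23))) = Add(-9895, Rational(-6, 115)) = Rational(-1137931, 115)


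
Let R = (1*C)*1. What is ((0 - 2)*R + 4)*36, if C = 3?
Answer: -72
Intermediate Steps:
R = 3 (R = (1*3)*1 = 3*1 = 3)
((0 - 2)*R + 4)*36 = ((0 - 2)*3 + 4)*36 = (-2*3 + 4)*36 = (-6 + 4)*36 = -2*36 = -72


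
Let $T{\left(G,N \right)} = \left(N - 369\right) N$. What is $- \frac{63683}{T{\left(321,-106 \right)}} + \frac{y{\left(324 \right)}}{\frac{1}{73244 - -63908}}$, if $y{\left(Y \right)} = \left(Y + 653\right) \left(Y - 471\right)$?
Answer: $- \frac{991775826044483}{50350} \approx -1.9698 \cdot 10^{10}$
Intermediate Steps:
$T{\left(G,N \right)} = N \left(-369 + N\right)$ ($T{\left(G,N \right)} = \left(-369 + N\right) N = N \left(-369 + N\right)$)
$y{\left(Y \right)} = \left(-471 + Y\right) \left(653 + Y\right)$ ($y{\left(Y \right)} = \left(653 + Y\right) \left(-471 + Y\right) = \left(-471 + Y\right) \left(653 + Y\right)$)
$- \frac{63683}{T{\left(321,-106 \right)}} + \frac{y{\left(324 \right)}}{\frac{1}{73244 - -63908}} = - \frac{63683}{\left(-106\right) \left(-369 - 106\right)} + \frac{-307563 + 324^{2} + 182 \cdot 324}{\frac{1}{73244 - -63908}} = - \frac{63683}{\left(-106\right) \left(-475\right)} + \frac{-307563 + 104976 + 58968}{\frac{1}{73244 + 63908}} = - \frac{63683}{50350} - \frac{143619}{\frac{1}{137152}} = \left(-63683\right) \frac{1}{50350} - 143619 \frac{1}{\frac{1}{137152}} = - \frac{63683}{50350} - 19697633088 = - \frac{991775826044483}{50350}$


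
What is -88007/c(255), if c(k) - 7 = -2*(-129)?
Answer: -88007/265 ≈ -332.10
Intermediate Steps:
c(k) = 265 (c(k) = 7 - 2*(-129) = 7 + 258 = 265)
-88007/c(255) = -88007/265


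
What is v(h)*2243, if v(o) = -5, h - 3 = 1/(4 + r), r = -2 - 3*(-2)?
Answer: -11215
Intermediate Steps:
r = 4 (r = -2 + 6 = 4)
h = 25/8 (h = 3 + 1/(4 + 4) = 3 + 1/8 = 25/8 ≈ 3.1250)
v(h)*2243 = -5*2243 = -11215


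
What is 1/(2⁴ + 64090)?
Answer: 1/64106 ≈ 1.5599e-5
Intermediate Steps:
1/(2⁴ + 64090) = 1/(16 + 64090) = 1/64106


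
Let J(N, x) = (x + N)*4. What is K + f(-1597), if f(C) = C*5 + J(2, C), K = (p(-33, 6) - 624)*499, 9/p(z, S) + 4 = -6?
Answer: -3261901/10 ≈ -3.2619e+5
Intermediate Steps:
p(z, S) = -9/10 (p(z, S) = 9/(-4 - 6) = 9/(-10) = 9*(-⅒) = -9/10)
J(N, x) = 4*N + 4*x (J(N, x) = (N + x)*4 = 4*N + 4*x)
K = -3118251/10 (K = (-9/10 - 624)*499 = -6249/10*499 = -3118251/10 ≈ -3.1183e+5)
f(C) = 8 + 9*C (f(C) = C*5 + (4*2 + 4*C) = 5*C + (8 + 4*C) = 8 + 9*C)
K + f(-1597) = -3118251/10 + (8 + 9*(-1597)) = -3118251/10 + (8 - 14373) = -3118251/10 - 14365 = -3261901/10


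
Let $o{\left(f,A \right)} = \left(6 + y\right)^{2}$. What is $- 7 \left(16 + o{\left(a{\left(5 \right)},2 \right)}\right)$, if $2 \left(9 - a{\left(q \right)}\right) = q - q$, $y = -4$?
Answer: $-140$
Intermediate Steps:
$a{\left(q \right)} = 9$ ($a{\left(q \right)} = 9 - \frac{q - q}{2} = 9 - 0 = 9 + 0 = 9$)
$o{\left(f,A \right)} = 4$ ($o{\left(f,A \right)} = \left(6 - 4\right)^{2} = 2^{2} = 4$)
$- 7 \left(16 + o{\left(a{\left(5 \right)},2 \right)}\right) = - 7 \left(16 + 4\right) = \left(-7\right) 20 = -140$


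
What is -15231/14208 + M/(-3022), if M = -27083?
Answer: 56461197/7156096 ≈ 7.8899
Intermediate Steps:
-15231/14208 + M/(-3022) = -15231/14208 - 27083/(-3022) = -15231*1/14208 - 27083*(-1/3022) = -5077/4736 + 27083/3022 = 56461197/7156096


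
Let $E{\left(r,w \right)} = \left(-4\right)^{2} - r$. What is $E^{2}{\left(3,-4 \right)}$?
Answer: $169$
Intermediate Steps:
$E{\left(r,w \right)} = 16 - r$
$E^{2}{\left(3,-4 \right)} = \left(16 - 3\right)^{2} = 13^{2} = 169$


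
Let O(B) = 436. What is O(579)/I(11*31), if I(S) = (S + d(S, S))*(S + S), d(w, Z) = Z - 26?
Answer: 109/111848 ≈ 0.00097454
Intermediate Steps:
d(w, Z) = -26 + Z
I(S) = 2*S*(-26 + 2*S) (I(S) = (S + (-26 + S))*(S + S) = (-26 + 2*S)*(2*S) = 2*S*(-26 + 2*S))
O(579)/I(11*31) = 436/((4*(11*31)*(-13 + 11*31))) = 436/((4*341*(-13 + 341))) = 436/((4*341*328)) = 436/447392 = 436*(1/447392) = 109/111848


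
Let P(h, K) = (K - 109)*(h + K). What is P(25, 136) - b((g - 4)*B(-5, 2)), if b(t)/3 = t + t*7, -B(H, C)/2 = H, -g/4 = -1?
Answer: 4347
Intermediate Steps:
g = 4 (g = -4*(-1) = 4)
P(h, K) = (-109 + K)*(K + h)
B(H, C) = -2*H
b(t) = 24*t (b(t) = 3*(t + t*7) = 3*(t + 7*t) = 3*(8*t) = 24*t)
P(25, 136) - b((g - 4)*B(-5, 2)) = (136**2 - 109*136 - 109*25 + 136*25) - 24*(4 - 4)*(-2*(-5)) = (18496 - 14824 - 2725 + 3400) - 24*0*10 = 4347 - 24*0 = 4347 - 1*0 = 4347 + 0 = 4347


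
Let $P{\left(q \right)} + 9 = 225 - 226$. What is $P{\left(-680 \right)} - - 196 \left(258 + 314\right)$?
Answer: $112102$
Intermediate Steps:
$P{\left(q \right)} = -10$ ($P{\left(q \right)} = -9 + \left(225 - 226\right) = -9 - 1 = -10$)
$P{\left(-680 \right)} - - 196 \left(258 + 314\right) = -10 - - 196 \left(258 + 314\right) = -10 - \left(-196\right) 572 = -10 - -112112 = -10 + 112112 = 112102$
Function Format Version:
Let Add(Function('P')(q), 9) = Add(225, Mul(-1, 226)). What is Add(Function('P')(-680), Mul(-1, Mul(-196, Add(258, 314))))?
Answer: 112102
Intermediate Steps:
Function('P')(q) = -10 (Function('P')(q) = Add(-9, Add(225, Mul(-1, 226))) = Add(-9, Add(225, -226)) = Add(-9, -1) = -10)
Add(Function('P')(-680), Mul(-1, Mul(-196, Add(258, 314)))) = Add(-10, Mul(-1, Mul(-196, Add(258, 314)))) = Add(-10, Mul(-1, Mul(-196, 572))) = Add(-10, Mul(-1, -112112)) = Add(-10, 112112) = 112102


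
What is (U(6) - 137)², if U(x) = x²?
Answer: 10201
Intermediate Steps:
(U(6) - 137)² = (6² - 137)² = (36 - 137)² = (-101)² = 10201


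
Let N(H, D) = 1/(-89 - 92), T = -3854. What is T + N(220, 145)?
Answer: -697575/181 ≈ -3854.0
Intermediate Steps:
N(H, D) = -1/181 (N(H, D) = 1/(-181) = -1/181)
T + N(220, 145) = -3854 - 1/181 = -697575/181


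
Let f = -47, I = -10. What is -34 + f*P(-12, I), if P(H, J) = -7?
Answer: 295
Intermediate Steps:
-34 + f*P(-12, I) = -34 - 47*(-7) = -34 + 329 = 295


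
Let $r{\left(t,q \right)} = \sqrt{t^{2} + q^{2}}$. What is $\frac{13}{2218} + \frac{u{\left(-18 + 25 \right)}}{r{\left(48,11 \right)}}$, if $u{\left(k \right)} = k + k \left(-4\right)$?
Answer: $\frac{13}{2218} - \frac{21 \sqrt{97}}{485} \approx -0.42058$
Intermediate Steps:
$u{\left(k \right)} = - 3 k$ ($u{\left(k \right)} = k - 4 k = - 3 k$)
$r{\left(t,q \right)} = \sqrt{q^{2} + t^{2}}$
$\frac{13}{2218} + \frac{u{\left(-18 + 25 \right)}}{r{\left(48,11 \right)}} = \frac{13}{2218} + \frac{\left(-3\right) \left(-18 + 25\right)}{\sqrt{11^{2} + 48^{2}}} = 13 \cdot \frac{1}{2218} + \frac{\left(-3\right) 7}{\sqrt{121 + 2304}} = \frac{13}{2218} - \frac{21}{\sqrt{2425}} = \frac{13}{2218} - \frac{21}{5 \sqrt{97}} = \frac{13}{2218} - 21 \frac{\sqrt{97}}{485} = \frac{13}{2218} - \frac{21 \sqrt{97}}{485}$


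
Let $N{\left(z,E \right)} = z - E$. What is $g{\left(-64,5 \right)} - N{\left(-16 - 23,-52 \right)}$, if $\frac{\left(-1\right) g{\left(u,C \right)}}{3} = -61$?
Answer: $170$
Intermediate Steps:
$g{\left(u,C \right)} = 183$ ($g{\left(u,C \right)} = \left(-3\right) \left(-61\right) = 183$)
$g{\left(-64,5 \right)} - N{\left(-16 - 23,-52 \right)} = 183 - \left(\left(-16 - 23\right) - -52\right) = 183 - \left(-39 + 52\right) = 183 - 13 = 170$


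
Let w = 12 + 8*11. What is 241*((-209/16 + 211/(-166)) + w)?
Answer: 27417365/1328 ≈ 20646.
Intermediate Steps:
w = 100 (w = 12 + 88 = 100)
241*((-209/16 + 211/(-166)) + w) = 241*((-209/16 + 211/(-166)) + 100) = 241*((-209*1/16 + 211*(-1/166)) + 100) = 241*((-209/16 - 211/166) + 100) = 241*(-19035/1328 + 100) = 241*(113765/1328) = 27417365/1328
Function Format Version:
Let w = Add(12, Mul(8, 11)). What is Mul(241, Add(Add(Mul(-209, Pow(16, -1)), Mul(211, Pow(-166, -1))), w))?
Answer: Rational(27417365, 1328) ≈ 20646.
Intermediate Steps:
w = 100 (w = Add(12, 88) = 100)
Mul(241, Add(Add(Mul(-209, Pow(16, -1)), Mul(211, Pow(-166, -1))), w)) = Mul(241, Add(Add(Mul(-209, Pow(16, -1)), Mul(211, Pow(-166, -1))), 100)) = Mul(241, Add(Add(Mul(-209, Rational(1, 16)), Mul(211, Rational(-1, 166))), 100)) = Mul(241, Add(Add(Rational(-209, 16), Rational(-211, 166)), 100)) = Mul(241, Add(Rational(-19035, 1328), 100)) = Mul(241, Rational(113765, 1328)) = Rational(27417365, 1328)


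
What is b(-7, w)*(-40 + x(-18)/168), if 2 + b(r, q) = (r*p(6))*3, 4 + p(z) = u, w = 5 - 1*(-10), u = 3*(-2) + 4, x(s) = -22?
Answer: -104501/21 ≈ -4976.2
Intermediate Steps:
u = -2 (u = -6 + 4 = -2)
w = 15 (w = 5 + 10 = 15)
p(z) = -6 (p(z) = -4 - 2 = -6)
b(r, q) = -2 - 18*r (b(r, q) = -2 + (r*(-6))*3 = -2 - 6*r*3 = -2 - 18*r)
b(-7, w)*(-40 + x(-18)/168) = (-2 - 18*(-7))*(-40 - 22/168) = (-2 + 126)*(-40 - 22*1/168) = 124*(-40 - 11/84) = 124*(-3371/84) = -104501/21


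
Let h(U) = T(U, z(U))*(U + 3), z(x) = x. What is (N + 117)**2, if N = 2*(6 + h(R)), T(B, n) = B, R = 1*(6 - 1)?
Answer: 43681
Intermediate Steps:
R = 5 (R = 1*5 = 5)
h(U) = U*(3 + U) (h(U) = U*(U + 3) = U*(3 + U))
N = 92 (N = 2*(6 + 5*(3 + 5)) = 2*(6 + 5*8) = 2*(6 + 40) = 2*46 = 92)
(N + 117)**2 = (92 + 117)**2 = 209**2 = 43681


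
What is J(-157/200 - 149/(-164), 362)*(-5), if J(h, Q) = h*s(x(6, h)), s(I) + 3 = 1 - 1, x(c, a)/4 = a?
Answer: 3039/1640 ≈ 1.8530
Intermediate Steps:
x(c, a) = 4*a
s(I) = -3 (s(I) = -3 + (1 - 1) = -3 + 0 = -3)
J(h, Q) = -3*h (J(h, Q) = h*(-3) = -3*h)
J(-157/200 - 149/(-164), 362)*(-5) = -3*(-157/200 - 149/(-164))*(-5) = -3*(-157*1/200 - 149*(-1/164))*(-5) = -3*(-157/200 + 149/164)*(-5) = -3*1013/8200*(-5) = -3039/8200*(-5) = 3039/1640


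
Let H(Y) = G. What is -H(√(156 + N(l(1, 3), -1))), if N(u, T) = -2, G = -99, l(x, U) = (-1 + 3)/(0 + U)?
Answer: 99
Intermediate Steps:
l(x, U) = 2/U
H(Y) = -99
-H(√(156 + N(l(1, 3), -1))) = -1*(-99) = 99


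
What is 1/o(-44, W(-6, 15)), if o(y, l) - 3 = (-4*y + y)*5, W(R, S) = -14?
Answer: 1/663 ≈ 0.0015083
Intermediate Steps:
o(y, l) = 3 - 15*y (o(y, l) = 3 + (-4*y + y)*5 = 3 - 3*y*5 = 3 - 15*y)
1/o(-44, W(-6, 15)) = 1/(3 - 15*(-44)) = 1/(3 + 660) = 1/663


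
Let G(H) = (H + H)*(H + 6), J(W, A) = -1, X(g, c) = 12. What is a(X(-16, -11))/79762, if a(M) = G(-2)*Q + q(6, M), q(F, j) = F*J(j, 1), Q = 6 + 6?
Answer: -99/39881 ≈ -0.0024824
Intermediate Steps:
Q = 12
G(H) = 2*H*(6 + H) (G(H) = (2*H)*(6 + H) = 2*H*(6 + H))
q(F, j) = -F (q(F, j) = F*(-1) = -F)
a(M) = -198 (a(M) = (2*(-2)*(6 - 2))*12 - 1*6 = (2*(-2)*4)*12 - 6 = -16*12 - 6 = -192 - 6 = -198)
a(X(-16, -11))/79762 = -198/79762 = -198*1/79762 = -99/39881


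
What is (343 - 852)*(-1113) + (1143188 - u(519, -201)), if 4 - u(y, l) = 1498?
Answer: 1711199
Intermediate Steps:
u(y, l) = -1494 (u(y, l) = 4 - 1*1498 = 4 - 1498 = -1494)
(343 - 852)*(-1113) + (1143188 - u(519, -201)) = (343 - 852)*(-1113) + (1143188 - 1*(-1494)) = -509*(-1113) + (1143188 + 1494) = 566517 + 1144682 = 1711199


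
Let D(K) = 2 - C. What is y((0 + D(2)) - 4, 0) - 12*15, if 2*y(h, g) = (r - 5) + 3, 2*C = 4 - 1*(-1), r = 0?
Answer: -181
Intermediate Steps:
C = 5/2 (C = (4 - 1*(-1))/2 = (4 + 1)/2 = (½)*5 = 5/2 ≈ 2.5000)
D(K) = -½ (D(K) = 2 - 1*5/2 = 2 - 5/2 = -½)
y(h, g) = -1 (y(h, g) = ((0 - 5) + 3)/2 = (-5 + 3)/2 = (½)*(-2) = -1)
y((0 + D(2)) - 4, 0) - 12*15 = -1 - 12*15 = -1 - 180 = -181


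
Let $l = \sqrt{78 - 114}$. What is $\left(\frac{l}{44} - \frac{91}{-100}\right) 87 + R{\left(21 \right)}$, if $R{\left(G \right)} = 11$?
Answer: $\frac{9017}{100} + \frac{261 i}{22} \approx 90.17 + 11.864 i$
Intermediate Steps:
$l = 6 i$ ($l = \sqrt{-36} = 6 i \approx 6.0 i$)
$\left(\frac{l}{44} - \frac{91}{-100}\right) 87 + R{\left(21 \right)} = \left(\frac{6 i}{44} - \frac{91}{-100}\right) 87 + 11 = \left(6 i \frac{1}{44} - - \frac{91}{100}\right) 87 + 11 = \left(\frac{3 i}{22} + \frac{91}{100}\right) 87 + 11 = \left(\frac{91}{100} + \frac{3 i}{22}\right) 87 + 11 = \left(\frac{7917}{100} + \frac{261 i}{22}\right) + 11 = \frac{9017}{100} + \frac{261 i}{22}$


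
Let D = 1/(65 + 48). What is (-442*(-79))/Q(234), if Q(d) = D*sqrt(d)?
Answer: 151759*sqrt(26)/3 ≈ 2.5794e+5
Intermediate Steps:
D = 1/113 ≈ 0.0088496
Q(d) = sqrt(d)/113
(-442*(-79))/Q(234) = (-442*(-79))/((sqrt(234)/113)) = 34918/(((3*sqrt(26))/113)) = 34918/((3*sqrt(26)/113)) = 34918*(113*sqrt(26)/78) = 151759*sqrt(26)/3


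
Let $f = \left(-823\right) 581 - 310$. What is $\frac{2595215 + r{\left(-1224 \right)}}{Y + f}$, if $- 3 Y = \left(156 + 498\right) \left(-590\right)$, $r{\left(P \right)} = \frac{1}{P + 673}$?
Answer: $- \frac{1429963464}{192769003} \approx -7.418$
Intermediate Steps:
$f = -478473$ ($f = -478163 - 310 = -478473$)
$r{\left(P \right)} = \frac{1}{673 + P}$
$Y = 128620$ ($Y = - \frac{\left(156 + 498\right) \left(-590\right)}{3} = - \frac{654 \left(-590\right)}{3} = \left(- \frac{1}{3}\right) \left(-385860\right) = 128620$)
$\frac{2595215 + r{\left(-1224 \right)}}{Y + f} = \frac{2595215 + \frac{1}{673 - 1224}}{128620 - 478473} = \frac{2595215 + \frac{1}{-551}}{-349853} = \left(2595215 - \frac{1}{551}\right) \left(- \frac{1}{349853}\right) = \frac{1429963464}{551} \left(- \frac{1}{349853}\right) = - \frac{1429963464}{192769003}$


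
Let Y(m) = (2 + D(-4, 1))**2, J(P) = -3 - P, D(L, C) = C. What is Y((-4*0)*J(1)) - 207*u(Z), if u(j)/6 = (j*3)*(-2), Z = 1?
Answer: 7461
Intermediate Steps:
u(j) = -36*j (u(j) = 6*((j*3)*(-2)) = 6*((3*j)*(-2)) = 6*(-6*j) = -36*j)
Y(m) = 9 (Y(m) = (2 + 1)**2 = 3**2 = 9)
Y((-4*0)*J(1)) - 207*u(Z) = 9 - (-7452) = 9 - 207*(-36) = 9 + 7452 = 7461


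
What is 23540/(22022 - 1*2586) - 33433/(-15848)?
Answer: 255716427/77005432 ≈ 3.3208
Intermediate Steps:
23540/(22022 - 1*2586) - 33433/(-15848) = 23540/(22022 - 2586) - 33433*(-1/15848) = 23540/19436 + 33433/15848 = 23540*(1/19436) + 33433/15848 = 5885/4859 + 33433/15848 = 255716427/77005432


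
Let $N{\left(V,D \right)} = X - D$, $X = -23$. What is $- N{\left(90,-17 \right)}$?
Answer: $6$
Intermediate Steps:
$N{\left(V,D \right)} = -23 - D$
$- N{\left(90,-17 \right)} = - (-23 - -17) = - (-23 + 17) = \left(-1\right) \left(-6\right) = 6$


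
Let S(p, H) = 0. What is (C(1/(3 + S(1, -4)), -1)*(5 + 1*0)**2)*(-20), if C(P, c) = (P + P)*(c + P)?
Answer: 2000/9 ≈ 222.22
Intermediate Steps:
C(P, c) = 2*P*(P + c) (C(P, c) = (2*P)*(P + c) = 2*P*(P + c))
(C(1/(3 + S(1, -4)), -1)*(5 + 1*0)**2)*(-20) = ((2*(1/(3 + 0) - 1)/(3 + 0))*(5 + 1*0)**2)*(-20) = ((2*(1/3 - 1)/3)*(5 + 0)**2)*(-20) = ((2*(1/3)*(1/3 - 1))*5**2)*(-20) = ((2*(1/3)*(-2/3))*25)*(-20) = -4/9*25*(-20) = -100/9*(-20) = 2000/9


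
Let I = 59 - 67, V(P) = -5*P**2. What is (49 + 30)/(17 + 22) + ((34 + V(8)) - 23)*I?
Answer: 96487/39 ≈ 2474.0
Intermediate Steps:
I = -8
(49 + 30)/(17 + 22) + ((34 + V(8)) - 23)*I = (49 + 30)/(17 + 22) + ((34 - 5*8**2) - 23)*(-8) = 79/39 + ((34 - 5*64) - 23)*(-8) = 79*(1/39) + ((34 - 320) - 23)*(-8) = 79/39 + (-286 - 23)*(-8) = 79/39 - 309*(-8) = 79/39 + 2472 = 96487/39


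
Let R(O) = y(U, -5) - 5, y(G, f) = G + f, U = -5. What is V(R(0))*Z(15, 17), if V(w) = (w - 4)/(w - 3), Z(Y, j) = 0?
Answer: 0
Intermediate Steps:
R(O) = -15 (R(O) = (-5 - 5) - 5 = -10 - 5 = -15)
V(w) = (-4 + w)/(-3 + w)
V(R(0))*Z(15, 17) = ((-4 - 15)/(-3 - 15))*0 = (-19/(-18))*0 = -1/18*(-19)*0 = (19/18)*0 = 0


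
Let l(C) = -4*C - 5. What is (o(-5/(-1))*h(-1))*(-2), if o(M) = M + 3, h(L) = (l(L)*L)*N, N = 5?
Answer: -80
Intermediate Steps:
l(C) = -5 - 4*C
h(L) = 5*L*(-5 - 4*L) (h(L) = ((-5 - 4*L)*L)*5 = (L*(-5 - 4*L))*5 = 5*L*(-5 - 4*L))
o(M) = 3 + M
(o(-5/(-1))*h(-1))*(-2) = ((3 - 5/(-1))*(-5*(-1)*(5 + 4*(-1))))*(-2) = ((3 - 5*(-1))*(-5*(-1)*(5 - 4)))*(-2) = ((3 + 5)*(-5*(-1)*1))*(-2) = (8*5)*(-2) = 40*(-2) = -80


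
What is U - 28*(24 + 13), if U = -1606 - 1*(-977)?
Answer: -1665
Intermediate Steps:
U = -629 (U = -1606 + 977 = -629)
U - 28*(24 + 13) = -629 - 28*(24 + 13) = -629 - 28*37 = -629 - 1036 = -1665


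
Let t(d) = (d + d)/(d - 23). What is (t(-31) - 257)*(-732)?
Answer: 1685552/9 ≈ 1.8728e+5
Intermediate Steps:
t(d) = 2*d/(-23 + d) (t(d) = (2*d)/(-23 + d) = 2*d/(-23 + d))
(t(-31) - 257)*(-732) = (2*(-31)/(-23 - 31) - 257)*(-732) = (2*(-31)/(-54) - 257)*(-732) = (2*(-31)*(-1/54) - 257)*(-732) = (31/27 - 257)*(-732) = -6908/27*(-732) = 1685552/9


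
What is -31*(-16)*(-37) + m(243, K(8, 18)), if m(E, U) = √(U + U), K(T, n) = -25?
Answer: -18352 + 5*I*√2 ≈ -18352.0 + 7.0711*I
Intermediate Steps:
m(E, U) = √2*√U (m(E, U) = √(2*U) = √2*√U)
-31*(-16)*(-37) + m(243, K(8, 18)) = -31*(-16)*(-37) + √2*√(-25) = 496*(-37) + √2*(5*I) = -18352 + 5*I*√2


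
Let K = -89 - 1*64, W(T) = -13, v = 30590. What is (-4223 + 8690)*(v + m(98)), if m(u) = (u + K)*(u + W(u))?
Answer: 115762305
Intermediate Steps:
K = -153 (K = -89 - 64 = -153)
m(u) = (-153 + u)*(-13 + u) (m(u) = (u - 153)*(u - 13) = (-153 + u)*(-13 + u))
(-4223 + 8690)*(v + m(98)) = (-4223 + 8690)*(30590 + (1989 + 98² - 166*98)) = 4467*(30590 + (1989 + 9604 - 16268)) = 4467*(30590 - 4675) = 4467*25915 = 115762305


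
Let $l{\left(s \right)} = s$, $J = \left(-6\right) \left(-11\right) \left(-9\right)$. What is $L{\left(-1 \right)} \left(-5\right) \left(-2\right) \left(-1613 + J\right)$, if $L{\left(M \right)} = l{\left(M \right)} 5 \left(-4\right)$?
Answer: $-441400$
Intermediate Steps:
$J = -594$ ($J = 66 \left(-9\right) = -594$)
$L{\left(M \right)} = - 20 M$ ($L{\left(M \right)} = M 5 \left(-4\right) = 5 M \left(-4\right) = - 20 M$)
$L{\left(-1 \right)} \left(-5\right) \left(-2\right) \left(-1613 + J\right) = \left(-20\right) \left(-1\right) \left(-5\right) \left(-2\right) \left(-1613 - 594\right) = 20 \left(-5\right) \left(-2\right) \left(-2207\right) = \left(-100\right) \left(-2\right) \left(-2207\right) = 200 \left(-2207\right) = -441400$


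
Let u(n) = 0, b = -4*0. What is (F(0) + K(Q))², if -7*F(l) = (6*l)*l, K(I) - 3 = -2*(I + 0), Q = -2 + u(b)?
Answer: 49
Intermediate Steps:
b = 0
Q = -2 (Q = -2 + 0 = -2)
K(I) = 3 - 2*I (K(I) = 3 - 2*(I + 0) = 3 - 2*I)
F(l) = -6*l²/7 (F(l) = -6*l*l/7 = -6*l²/7)
(F(0) + K(Q))² = (-6/7*0² + (3 - 2*(-2)))² = (-6/7*0 + (3 + 4))² = (0 + 7)² = 7² = 49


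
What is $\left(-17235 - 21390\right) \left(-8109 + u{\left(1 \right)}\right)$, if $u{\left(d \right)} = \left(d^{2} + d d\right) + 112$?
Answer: $308806875$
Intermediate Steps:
$u{\left(d \right)} = 112 + 2 d^{2}$ ($u{\left(d \right)} = \left(d^{2} + d^{2}\right) + 112 = 2 d^{2} + 112 = 112 + 2 d^{2}$)
$\left(-17235 - 21390\right) \left(-8109 + u{\left(1 \right)}\right) = \left(-17235 - 21390\right) \left(-8109 + \left(112 + 2 \cdot 1^{2}\right)\right) = - 38625 \left(-8109 + \left(112 + 2 \cdot 1\right)\right) = - 38625 \left(-8109 + \left(112 + 2\right)\right) = - 38625 \left(-8109 + 114\right) = \left(-38625\right) \left(-7995\right) = 308806875$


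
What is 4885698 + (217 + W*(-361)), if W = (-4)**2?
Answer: 4880139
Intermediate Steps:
W = 16
4885698 + (217 + W*(-361)) = 4885698 + (217 + 16*(-361)) = 4885698 + (217 - 5776) = 4885698 - 5559 = 4880139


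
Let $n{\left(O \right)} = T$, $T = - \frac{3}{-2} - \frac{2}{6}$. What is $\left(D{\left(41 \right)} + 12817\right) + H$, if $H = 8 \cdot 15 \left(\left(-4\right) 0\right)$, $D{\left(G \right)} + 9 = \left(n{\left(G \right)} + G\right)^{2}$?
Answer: $\frac{525097}{36} \approx 14586.0$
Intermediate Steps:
$T = \frac{7}{6}$ ($T = \left(-3\right) \left(- \frac{1}{2}\right) - \frac{1}{3} = \frac{3}{2} - \frac{1}{3} = \frac{7}{6} \approx 1.1667$)
$n{\left(O \right)} = \frac{7}{6}$
$D{\left(G \right)} = -9 + \left(\frac{7}{6} + G\right)^{2}$
$H = 0$ ($H = 120 \cdot 0 = 0$)
$\left(D{\left(41 \right)} + 12817\right) + H = \left(\left(-9 + \frac{\left(7 + 6 \cdot 41\right)^{2}}{36}\right) + 12817\right) + 0 = \left(\left(-9 + \frac{\left(7 + 246\right)^{2}}{36}\right) + 12817\right) + 0 = \left(\left(-9 + \frac{253^{2}}{36}\right) + 12817\right) + 0 = \left(\left(-9 + \frac{1}{36} \cdot 64009\right) + 12817\right) + 0 = \left(\left(-9 + \frac{64009}{36}\right) + 12817\right) + 0 = \left(\frac{63685}{36} + 12817\right) + 0 = \frac{525097}{36} + 0 = \frac{525097}{36}$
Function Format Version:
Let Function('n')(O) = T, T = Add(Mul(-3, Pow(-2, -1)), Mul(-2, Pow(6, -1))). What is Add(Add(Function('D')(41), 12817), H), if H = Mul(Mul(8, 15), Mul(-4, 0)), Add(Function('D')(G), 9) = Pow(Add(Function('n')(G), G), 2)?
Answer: Rational(525097, 36) ≈ 14586.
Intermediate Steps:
T = Rational(7, 6) (T = Add(Mul(-3, Rational(-1, 2)), Mul(-2, Rational(1, 6))) = Add(Rational(3, 2), Rational(-1, 3)) = Rational(7, 6) ≈ 1.1667)
Function('n')(O) = Rational(7, 6)
Function('D')(G) = Add(-9, Pow(Add(Rational(7, 6), G), 2))
H = 0 (H = Mul(120, 0) = 0)
Add(Add(Function('D')(41), 12817), H) = Add(Add(Add(-9, Mul(Rational(1, 36), Pow(Add(7, Mul(6, 41)), 2))), 12817), 0) = Add(Add(Add(-9, Mul(Rational(1, 36), Pow(Add(7, 246), 2))), 12817), 0) = Add(Add(Add(-9, Mul(Rational(1, 36), Pow(253, 2))), 12817), 0) = Add(Add(Add(-9, Mul(Rational(1, 36), 64009)), 12817), 0) = Add(Add(Add(-9, Rational(64009, 36)), 12817), 0) = Add(Add(Rational(63685, 36), 12817), 0) = Add(Rational(525097, 36), 0) = Rational(525097, 36)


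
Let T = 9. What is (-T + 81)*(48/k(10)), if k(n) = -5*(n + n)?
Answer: -864/25 ≈ -34.560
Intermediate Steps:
k(n) = -10*n
(-T + 81)*(48/k(10)) = (-1*9 + 81)*(48/((-10*10))) = (-9 + 81)*(48/(-100)) = 72*(48*(-1/100)) = 72*(-12/25) = -864/25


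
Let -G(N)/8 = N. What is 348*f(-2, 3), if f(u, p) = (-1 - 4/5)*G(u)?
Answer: -50112/5 ≈ -10022.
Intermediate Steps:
G(N) = -8*N
f(u, p) = 72*u/5 (f(u, p) = (-1 - 4/5)*(-8*u) = -(-72)*u/5 = 72*u/5)
348*f(-2, 3) = 348*((72/5)*(-2)) = 348*(-144/5) = -50112/5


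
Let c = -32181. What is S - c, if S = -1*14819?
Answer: 17362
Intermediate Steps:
S = -14819
S - c = -14819 - 1*(-32181) = -14819 + 32181 = 17362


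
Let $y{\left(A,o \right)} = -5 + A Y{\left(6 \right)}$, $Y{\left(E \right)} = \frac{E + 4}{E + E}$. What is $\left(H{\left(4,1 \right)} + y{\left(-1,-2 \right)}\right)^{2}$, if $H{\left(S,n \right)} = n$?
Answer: $\frac{841}{36} \approx 23.361$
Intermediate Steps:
$Y{\left(E \right)} = \frac{4 + E}{2 E}$
$y{\left(A,o \right)} = -5 + \frac{5 A}{6}$ ($y{\left(A,o \right)} = -5 + A \frac{4 + 6}{2 \cdot 6} = -5 + A \frac{1}{2} \cdot \frac{1}{6} \cdot 10 = -5 + A \frac{5}{6} = -5 + \frac{5 A}{6}$)
$\left(H{\left(4,1 \right)} + y{\left(-1,-2 \right)}\right)^{2} = \left(1 + \left(-5 + \frac{5}{6} \left(-1\right)\right)\right)^{2} = \left(1 - \frac{35}{6}\right)^{2} = \left(- \frac{29}{6}\right)^{2} = \frac{841}{36}$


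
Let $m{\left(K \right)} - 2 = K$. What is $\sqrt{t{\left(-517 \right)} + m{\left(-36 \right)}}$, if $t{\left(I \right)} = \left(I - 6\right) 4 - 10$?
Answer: $2 i \sqrt{534} \approx 46.217 i$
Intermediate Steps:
$t{\left(I \right)} = -34 + 4 I$ ($t{\left(I \right)} = \left(-6 + I\right) 4 - 10 = \left(-24 + 4 I\right) - 10 = -34 + 4 I$)
$m{\left(K \right)} = 2 + K$
$\sqrt{t{\left(-517 \right)} + m{\left(-36 \right)}} = \sqrt{\left(-34 + 4 \left(-517\right)\right) + \left(2 - 36\right)} = \sqrt{\left(-34 - 2068\right) - 34} = \sqrt{-2102 - 34} = \sqrt{-2136} = 2 i \sqrt{534}$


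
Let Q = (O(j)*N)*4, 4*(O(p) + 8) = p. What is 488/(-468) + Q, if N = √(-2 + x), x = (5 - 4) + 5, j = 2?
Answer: -7142/117 ≈ -61.043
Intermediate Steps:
O(p) = -8 + p/4
x = 6 (x = 1 + 5 = 6)
N = 2 (N = √(-2 + 6) = √4 = 2)
Q = -60 (Q = ((-8 + (¼)*2)*2)*4 = ((-8 + ½)*2)*4 = -15/2*2*4 = -15*4 = -60)
488/(-468) + Q = 488/(-468) - 60 = 488*(-1/468) - 60 = -122/117 - 60 = -7142/117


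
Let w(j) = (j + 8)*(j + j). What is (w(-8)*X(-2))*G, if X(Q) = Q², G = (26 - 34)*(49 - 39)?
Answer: 0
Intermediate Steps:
w(j) = 2*j*(8 + j) (w(j) = (8 + j)*(2*j) = 2*j*(8 + j))
G = -80 (G = -8*10 = -80)
(w(-8)*X(-2))*G = ((2*(-8)*(8 - 8))*(-2)²)*(-80) = ((2*(-8)*0)*4)*(-80) = (0*4)*(-80) = 0*(-80) = 0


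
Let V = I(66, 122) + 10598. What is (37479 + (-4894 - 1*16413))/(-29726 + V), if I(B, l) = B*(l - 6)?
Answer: -4043/2868 ≈ -1.4097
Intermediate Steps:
I(B, l) = B*(-6 + l)
V = 18254 (V = 66*(-6 + 122) + 10598 = 66*116 + 10598 = 7656 + 10598 = 18254)
(37479 + (-4894 - 1*16413))/(-29726 + V) = (37479 + (-4894 - 1*16413))/(-29726 + 18254) = (37479 + (-4894 - 16413))/(-11472) = (37479 - 21307)*(-1/11472) = 16172*(-1/11472) = -4043/2868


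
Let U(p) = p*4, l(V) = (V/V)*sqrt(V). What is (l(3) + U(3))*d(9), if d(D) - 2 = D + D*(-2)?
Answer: -84 - 7*sqrt(3) ≈ -96.124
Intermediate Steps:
d(D) = 2 - D (d(D) = 2 + (D + D*(-2)) = 2 + (D - 2*D) = 2 - D)
l(V) = sqrt(V) (l(V) = 1*sqrt(V) = sqrt(V))
U(p) = 4*p
(l(3) + U(3))*d(9) = (sqrt(3) + 4*3)*(2 - 1*9) = (sqrt(3) + 12)*(2 - 9) = (12 + sqrt(3))*(-7) = -84 - 7*sqrt(3)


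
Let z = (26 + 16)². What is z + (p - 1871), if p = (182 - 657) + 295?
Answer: -287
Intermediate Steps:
p = -180 (p = -475 + 295 = -180)
z = 1764 (z = 42² = 1764)
z + (p - 1871) = 1764 + (-180 - 1871) = 1764 - 2051 = -287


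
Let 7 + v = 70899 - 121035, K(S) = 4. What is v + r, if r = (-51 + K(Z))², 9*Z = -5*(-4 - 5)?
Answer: -47934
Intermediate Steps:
Z = 5 (Z = (-5*(-4 - 5))/9 = (-5*(-9))/9 = (⅑)*45 = 5)
v = -50143 (v = -7 + (70899 - 121035) = -7 - 50136 = -50143)
r = 2209 (r = (-51 + 4)² = (-47)² = 2209)
v + r = -50143 + 2209 = -47934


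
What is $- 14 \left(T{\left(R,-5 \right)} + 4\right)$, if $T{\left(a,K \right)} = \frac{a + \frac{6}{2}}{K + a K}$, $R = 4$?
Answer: $- \frac{1302}{25} \approx -52.08$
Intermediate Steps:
$T{\left(a,K \right)} = \frac{3 + a}{K + K a}$ ($T{\left(a,K \right)} = \frac{a + 6 \cdot \frac{1}{2}}{K + K a} = \frac{a + 3}{K + K a} = \frac{3 + a}{K + K a}$)
$- 14 \left(T{\left(R,-5 \right)} + 4\right) = - 14 \left(\frac{3 + 4}{\left(-5\right) \left(1 + 4\right)} + 4\right) = - 14 \left(\left(- \frac{1}{5}\right) \frac{1}{5} \cdot 7 + 4\right) = - 14 \left(- \frac{7}{25} + 4\right) = \left(-14\right) \frac{93}{25} = - \frac{1302}{25}$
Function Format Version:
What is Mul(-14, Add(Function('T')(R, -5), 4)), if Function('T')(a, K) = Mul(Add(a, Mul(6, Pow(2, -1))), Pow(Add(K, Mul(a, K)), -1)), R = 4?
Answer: Rational(-1302, 25) ≈ -52.080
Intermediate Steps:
Function('T')(a, K) = Mul(Pow(Add(K, Mul(K, a)), -1), Add(3, a)) (Function('T')(a, K) = Mul(Add(a, Mul(6, Rational(1, 2))), Pow(Add(K, Mul(K, a)), -1)) = Mul(Add(a, 3), Pow(Add(K, Mul(K, a)), -1)) = Mul(Add(3, a), Pow(Add(K, Mul(K, a)), -1)) = Mul(Pow(Add(K, Mul(K, a)), -1), Add(3, a)))
Mul(-14, Add(Function('T')(R, -5), 4)) = Mul(-14, Add(Mul(Pow(-5, -1), Pow(Add(1, 4), -1), Add(3, 4)), 4)) = Mul(-14, Add(Mul(Rational(-1, 5), Pow(5, -1), 7), 4)) = Mul(-14, Add(Mul(Rational(-1, 5), Rational(1, 5), 7), 4)) = Mul(-14, Add(Rational(-7, 25), 4)) = Mul(-14, Rational(93, 25)) = Rational(-1302, 25)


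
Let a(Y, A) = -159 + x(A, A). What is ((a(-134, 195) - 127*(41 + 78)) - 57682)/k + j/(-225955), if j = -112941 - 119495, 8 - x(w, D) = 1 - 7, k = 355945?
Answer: 13250654864/16085510495 ≈ 0.82376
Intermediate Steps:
x(w, D) = 14 (x(w, D) = 8 - (1 - 7) = 8 - 1*(-6) = 8 + 6 = 14)
a(Y, A) = -145 (a(Y, A) = -159 + 14 = -145)
j = -232436
((a(-134, 195) - 127*(41 + 78)) - 57682)/k + j/(-225955) = ((-145 - 127*(41 + 78)) - 57682)/355945 - 232436/(-225955) = ((-145 - 127*119) - 57682)*(1/355945) - 232436*(-1/225955) = ((-145 - 15113) - 57682)*(1/355945) + 232436/225955 = (-15258 - 57682)*(1/355945) + 232436/225955 = -72940*1/355945 + 232436/225955 = -14588/71189 + 232436/225955 = 13250654864/16085510495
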